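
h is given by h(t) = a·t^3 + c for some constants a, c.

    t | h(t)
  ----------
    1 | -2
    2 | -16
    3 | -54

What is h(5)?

From h(1) = -2 and h(2) = -16: 1a + c = -2 and 8a + c = -16.
Subtracting: 7a = -14, so a = -2; then c = -2 − (-2)·1 = 0.
So h(t) = -2t³ + 0, and h(5) = -250.

-250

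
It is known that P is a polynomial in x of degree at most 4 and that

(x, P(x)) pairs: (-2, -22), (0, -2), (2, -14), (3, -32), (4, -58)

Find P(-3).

-44

Write P(x) = ax^4 + bx³ + cx² + dx + e; the 5 given values yield a linear system in the 5 coefficients.
Solving, the top 2 coefficients vanish, and P(x) = -4x² + 2x - 2.
Then P(-3) = -44.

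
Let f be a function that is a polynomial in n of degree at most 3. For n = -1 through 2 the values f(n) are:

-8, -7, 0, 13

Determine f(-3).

First differences: 1, 7, 13. Second differences: 6, 6.
Level-2 differences are constant, so f has degree 2.
Fitting a degree-2 polynomial gives f(n) = 3n² + 4n - 7.
Then f(-3) = 8.

8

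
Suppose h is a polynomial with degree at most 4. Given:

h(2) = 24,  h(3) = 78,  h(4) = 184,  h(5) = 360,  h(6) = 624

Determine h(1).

4

Write h(n) = an^4 + bn³ + cn² + dn + e; the 5 given values yield a linear system in the 5 coefficients.
Solving, the leading coefficient vanishes, and h(n) = 3n³ - n² + 2n.
Then h(1) = 4.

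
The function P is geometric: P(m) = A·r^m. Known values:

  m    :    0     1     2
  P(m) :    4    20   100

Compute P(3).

Consecutive ratio: 20/4 = 5, and 100/20 = 5, so r = 5.
Then A·5^0 = 4 gives A = 4, and P(m) = 4·5^m.
P(3) = 4·5^3 = 500.

500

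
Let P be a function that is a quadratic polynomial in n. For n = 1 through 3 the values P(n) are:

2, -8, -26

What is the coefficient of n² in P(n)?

Write P(n) = an² + bn + c; the 3 given values yield a linear system in the 3 coefficients.
Solving, P(n) = -4n² + 2n + 4.
The coefficient of n² is -4.

-4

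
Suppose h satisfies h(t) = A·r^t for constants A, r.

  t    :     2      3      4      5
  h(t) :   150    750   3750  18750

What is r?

Consecutive ratio: 750/150 = 5, and 3750/750 = 5, so r = 5.
Then A·5^2 = 150 gives A = 6, and h(t) = 6·5^t.

5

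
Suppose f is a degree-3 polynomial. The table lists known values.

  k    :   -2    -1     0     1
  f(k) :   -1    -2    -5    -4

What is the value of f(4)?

Write f(k) = ak³ + bk² + ck + d; the 4 given values yield a linear system in the 4 coefficients.
Solving, f(k) = k³ + 2k² - 2k - 5.
Then f(4) = 83.

83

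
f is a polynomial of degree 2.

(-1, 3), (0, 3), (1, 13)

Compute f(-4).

Write f(x) = ax² + bx + c; the 3 given values yield a linear system in the 3 coefficients.
Solving, f(x) = 5x² + 5x + 3.
Then f(-4) = 63.

63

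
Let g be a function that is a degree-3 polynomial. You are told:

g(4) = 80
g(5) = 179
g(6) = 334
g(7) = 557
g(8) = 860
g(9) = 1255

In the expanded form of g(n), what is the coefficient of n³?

2

First differences: 99, 155, 223, 303, 395. Second differences: 56, 68, 80, 92. Third differences: 12, 12, 12.
Level-3 differences are constant, so g has degree 3.
Fitting a degree-3 polynomial gives g(n) = 2n³ - 2n² - 5n + 4.
The coefficient of n³ is 2.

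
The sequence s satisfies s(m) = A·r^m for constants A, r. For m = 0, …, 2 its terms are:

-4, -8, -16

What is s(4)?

Consecutive ratio: -8/(-4) = 2, and -16/(-8) = 2, so r = 2.
Then A·2^0 = -4 gives A = -4, and s(m) = -4·2^m.
s(4) = -4·2^4 = -64.

-64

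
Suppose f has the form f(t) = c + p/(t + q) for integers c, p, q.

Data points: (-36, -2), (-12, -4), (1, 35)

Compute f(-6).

(f(t) − c)(t + q) = p for each data point; the three points give a linear system in c and q, then p follows.
Solving: c = -1, q = 0, p = 36, so f(t) = -1 + 36/(t + 0).
Then f(-6) = -1 + 36/(-6) = -7.

-7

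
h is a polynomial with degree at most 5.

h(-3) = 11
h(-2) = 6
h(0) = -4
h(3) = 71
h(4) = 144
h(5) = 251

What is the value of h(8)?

Write h(m) = am^5 + bm^4 + cm³ + dm² + em + p; the 6 given values yield a linear system in the 6 coefficients.
Solving, the top 2 coefficients vanish, and h(m) = m³ + 5m² + m - 4.
Then h(8) = 836.

836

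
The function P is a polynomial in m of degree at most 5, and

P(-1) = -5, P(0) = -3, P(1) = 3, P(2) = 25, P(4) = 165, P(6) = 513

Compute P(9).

Write P(m) = am^5 + bm^4 + cm³ + dm² + em + p; the 6 given values yield a linear system in the 6 coefficients.
Solving, the top 2 coefficients vanish, and P(m) = 2m³ + 2m² + 2m - 3.
Then P(9) = 1635.

1635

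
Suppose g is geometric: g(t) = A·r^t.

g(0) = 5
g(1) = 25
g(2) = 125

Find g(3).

625

Consecutive ratio: 25/5 = 5, and 125/25 = 5, so r = 5.
Then A·5^0 = 5 gives A = 5, and g(t) = 5·5^t.
g(3) = 5·5^3 = 625.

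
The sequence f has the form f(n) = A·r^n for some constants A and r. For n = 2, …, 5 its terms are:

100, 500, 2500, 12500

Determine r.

Consecutive ratio: 500/100 = 5, and 2500/500 = 5, so r = 5.
Then A·5^2 = 100 gives A = 4, and f(n) = 4·5^n.

5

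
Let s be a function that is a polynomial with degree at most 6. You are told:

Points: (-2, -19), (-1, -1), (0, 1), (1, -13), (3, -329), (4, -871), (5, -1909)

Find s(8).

-10639

Write s(k) = ak^6 + bk^5 + ck^4 + dk³ + ek² + pk + q; the 7 given values yield a linear system in the 7 coefficients.
Solving, the top 2 coefficients vanish, and s(k) = -2k^4 - 4k³ - 6k² - 2k + 1.
Then s(8) = -10639.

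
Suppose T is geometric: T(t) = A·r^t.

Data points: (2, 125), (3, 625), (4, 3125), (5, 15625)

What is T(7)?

390625

Consecutive ratio: 625/125 = 5, and 3125/625 = 5, so r = 5.
Then A·5^2 = 125 gives A = 5, and T(t) = 5·5^t.
T(7) = 5·5^7 = 390625.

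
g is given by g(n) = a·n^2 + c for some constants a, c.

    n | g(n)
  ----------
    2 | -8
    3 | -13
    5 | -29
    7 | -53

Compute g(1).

-5

From g(2) = -8 and g(3) = -13: 4a + c = -8 and 9a + c = -13.
Subtracting: 5a = -5, so a = -1; then c = -8 − (-1)·4 = -4.
So g(n) = -1n² − 4, and g(1) = -5.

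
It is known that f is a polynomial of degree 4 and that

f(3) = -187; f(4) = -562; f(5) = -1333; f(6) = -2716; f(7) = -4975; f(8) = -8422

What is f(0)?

2

Write f(x) = ax^4 + bx³ + cx² + dx + e; the 6 given values yield a linear system in the 5 coefficients.
Solving, f(x) = -2x^4 - 4x² + 3x + 2.
The constant term is f(0) = 2.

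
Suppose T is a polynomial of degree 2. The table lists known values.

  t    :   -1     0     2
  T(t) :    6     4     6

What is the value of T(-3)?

16

Write T(t) = at² + bt + c; the 3 given values yield a linear system in the 3 coefficients.
Solving, T(t) = t² - t + 4.
Then T(-3) = 16.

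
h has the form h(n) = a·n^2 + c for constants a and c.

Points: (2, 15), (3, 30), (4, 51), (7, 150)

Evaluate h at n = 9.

From h(2) = 15 and h(3) = 30: 4a + c = 15 and 9a + c = 30.
Subtracting: 5a = 15, so a = 3; then c = 15 − 3·4 = 3.
So h(n) = 3n² + 3, and h(9) = 246.

246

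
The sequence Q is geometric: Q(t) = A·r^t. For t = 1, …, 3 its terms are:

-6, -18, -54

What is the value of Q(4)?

Consecutive ratio: -18/(-6) = 3, and -54/(-18) = 3, so r = 3.
Then A·3^1 = -6 gives A = -2, and Q(t) = -2·3^t.
Q(4) = -2·3^4 = -162.

-162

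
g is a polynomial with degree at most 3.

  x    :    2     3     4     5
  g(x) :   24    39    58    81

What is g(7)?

139

First differences: 15, 19, 23. Second differences: 4, 4.
Level-2 differences are constant, so g has degree 2.
Fitting a degree-2 polynomial gives g(x) = 2x² + 5x + 6.
Then g(7) = 139.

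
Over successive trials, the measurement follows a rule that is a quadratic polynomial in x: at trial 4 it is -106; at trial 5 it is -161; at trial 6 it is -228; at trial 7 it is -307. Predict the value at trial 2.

Write the value at x as u(x).
First differences: -55, -67, -79. Second differences: -12, -12.
Level-2 differences are constant, so u has degree 2.
Fitting a degree-2 polynomial gives u(x) = -6x² - x - 6.
Then u(2) = -32.

-32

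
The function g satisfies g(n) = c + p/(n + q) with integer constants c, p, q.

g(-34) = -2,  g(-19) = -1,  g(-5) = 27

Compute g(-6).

(g(n) − c)(n + q) = p for each data point; the three points give a linear system in c and q, then p follows.
Solving: c = -3, q = 4, p = -30, so g(n) = -3 − 30/(n + 4).
Then g(-6) = -3 − 30/(-2) = 12.

12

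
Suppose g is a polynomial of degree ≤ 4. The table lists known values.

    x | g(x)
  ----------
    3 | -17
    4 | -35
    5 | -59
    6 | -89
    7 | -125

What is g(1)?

1

First differences: -18, -24, -30, -36. Second differences: -6, -6, -6.
Level-2 differences are constant, so g has degree 2.
Fitting a degree-2 polynomial gives g(x) = -3x² + 3x + 1.
Then g(1) = 1.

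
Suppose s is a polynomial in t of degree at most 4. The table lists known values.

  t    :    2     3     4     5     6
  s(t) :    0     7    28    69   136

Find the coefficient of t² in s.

Write s(t) = at^4 + bt³ + ct² + dt + e; the 5 given values yield a linear system in the 5 coefficients.
Solving, the leading coefficient vanishes, and s(t) = t³ - 2t² - 2t + 4.
The coefficient of t² is -2.

-2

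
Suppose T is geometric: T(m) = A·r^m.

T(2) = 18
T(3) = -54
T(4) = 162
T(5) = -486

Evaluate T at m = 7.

-4374

Consecutive ratio: -54/18 = -3, and 162/(-54) = -3, so r = -3.
Then A·(-3)^2 = 18 gives A = 2, and T(m) = 2·(-3)^m.
T(7) = 2·(-3)^7 = -4374.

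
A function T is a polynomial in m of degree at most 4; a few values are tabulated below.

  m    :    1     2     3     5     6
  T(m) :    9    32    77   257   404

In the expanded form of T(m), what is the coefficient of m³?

1

Write T(m) = am^4 + bm³ + cm² + dm + e; the 5 given values yield a linear system in the 5 coefficients.
Solving, the leading coefficient vanishes, and T(m) = m³ + 5m² + m + 2.
The coefficient of m³ is 1.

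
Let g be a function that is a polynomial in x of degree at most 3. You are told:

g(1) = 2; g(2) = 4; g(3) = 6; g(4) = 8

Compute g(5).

10

First differences: 2, 2, 2.
Level-1 differences are constant, so g has degree 1.
Extending the table by one column gives the next first difference 2, so g(5) = 8 + 2 = 10.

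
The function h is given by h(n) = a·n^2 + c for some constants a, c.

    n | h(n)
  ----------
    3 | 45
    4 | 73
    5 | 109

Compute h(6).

From h(3) = 45 and h(4) = 73: 9a + c = 45 and 16a + c = 73.
Subtracting: 7a = 28, so a = 4; then c = 45 − 4·9 = 9.
So h(n) = 4n² + 9, and h(6) = 153.

153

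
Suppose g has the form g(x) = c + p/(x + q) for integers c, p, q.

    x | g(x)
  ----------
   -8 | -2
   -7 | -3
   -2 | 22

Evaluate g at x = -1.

(g(x) − c)(x + q) = p for each data point; the three points give a linear system in c and q, then p follows.
Solving: c = 2, q = 3, p = 20, so g(x) = 2 + 20/(x + 3).
Then g(-1) = 2 + 20/2 = 12.

12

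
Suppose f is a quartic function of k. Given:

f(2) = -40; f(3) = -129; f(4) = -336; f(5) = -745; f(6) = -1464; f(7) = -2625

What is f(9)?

-6921

First differences: -89, -207, -409, -719, -1161. Second differences: -118, -202, -310, -442. Third differences: -84, -108, -132. Fourth differences: -24, -24.
Level-4 differences are constant, so f has degree 4.
Fitting a degree-4 polynomial gives f(k) = -k^4 - 4k² - 4k.
Then f(9) = -6921.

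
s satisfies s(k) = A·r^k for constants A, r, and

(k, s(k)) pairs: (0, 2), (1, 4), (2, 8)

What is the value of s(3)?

Consecutive ratio: 4/2 = 2, and 8/4 = 2, so r = 2.
Then A·2^0 = 2 gives A = 2, and s(k) = 2·2^k.
s(3) = 2·2^3 = 16.

16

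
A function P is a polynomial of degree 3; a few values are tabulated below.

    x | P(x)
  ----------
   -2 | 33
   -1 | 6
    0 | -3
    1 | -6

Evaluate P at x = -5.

342

Write P(x) = ax³ + bx² + cx + d; the 4 given values yield a linear system in the 4 coefficients.
Solving, P(x) = -2x³ + 3x² - 4x - 3.
Then P(-5) = 342.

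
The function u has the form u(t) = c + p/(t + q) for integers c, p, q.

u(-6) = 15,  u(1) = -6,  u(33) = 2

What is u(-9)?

(u(t) − c)(t + q) = p for each data point; the three points give a linear system in c and q, then p follows.
Solving: c = 3, q = 3, p = -36, so u(t) = 3 − 36/(t + 3).
Then u(-9) = 3 − 36/(-6) = 9.

9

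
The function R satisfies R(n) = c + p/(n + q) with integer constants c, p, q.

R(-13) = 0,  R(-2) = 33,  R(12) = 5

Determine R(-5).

-12

(R(n) − c)(n + q) = p for each data point; the three points give a linear system in c and q, then p follows.
Solving: c = 3, q = 3, p = 30, so R(n) = 3 + 30/(n + 3).
Then R(-5) = 3 + 30/(-2) = -12.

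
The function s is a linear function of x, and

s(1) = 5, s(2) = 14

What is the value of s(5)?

Write s(x) = ax + b; the 2 given values yield a linear system in the 2 coefficients.
Solving, s(x) = 9x - 4.
Then s(5) = 41.

41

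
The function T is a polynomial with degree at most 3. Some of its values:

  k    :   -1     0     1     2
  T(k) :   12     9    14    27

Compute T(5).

Write T(k) = ak³ + bk² + ck + d; the 4 given values yield a linear system in the 4 coefficients.
Solving, the leading coefficient vanishes, and T(k) = 4k² + k + 9.
Then T(5) = 114.

114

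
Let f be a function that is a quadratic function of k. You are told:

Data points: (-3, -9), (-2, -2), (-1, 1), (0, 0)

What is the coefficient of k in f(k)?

-3

Write f(k) = ak² + bk + c; the 4 given values yield a linear system in the 3 coefficients.
Solving, f(k) = -2k² - 3k.
The coefficient of k is -3.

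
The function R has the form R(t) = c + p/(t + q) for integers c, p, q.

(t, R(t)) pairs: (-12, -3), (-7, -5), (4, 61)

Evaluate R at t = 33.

(R(t) − c)(t + q) = p for each data point; the three points give a linear system in c and q, then p follows.
Solving: c = 1, q = -3, p = 60, so R(t) = 1 + 60/(t − 3).
Then R(33) = 1 + 60/30 = 3.

3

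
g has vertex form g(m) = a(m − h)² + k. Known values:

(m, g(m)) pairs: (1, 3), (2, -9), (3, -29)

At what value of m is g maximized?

0

First differences -12, -20; second difference -8 = 2a, so a = -4.
Expanding, the m-coefficient is −2ah = 8h; matching it to the data gives h = 0, and then k = 7.
So g(m) = -4(m + 0)² + 7.
Hence h = 0.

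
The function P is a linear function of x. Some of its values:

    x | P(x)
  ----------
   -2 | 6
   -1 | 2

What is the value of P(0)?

-2

Write P(x) = ax + b; the 2 given values yield a linear system in the 2 coefficients.
Solving, P(x) = -4x - 2.
Then P(0) = -2.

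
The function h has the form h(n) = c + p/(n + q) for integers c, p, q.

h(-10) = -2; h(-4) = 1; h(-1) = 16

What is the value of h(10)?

(h(n) − c)(n + q) = p for each data point; the three points give a linear system in c and q, then p follows.
Solving: c = -4, q = 0, p = -20, so h(n) = -4 − 20/(n + 0).
Then h(10) = -4 − 20/10 = -6.

-6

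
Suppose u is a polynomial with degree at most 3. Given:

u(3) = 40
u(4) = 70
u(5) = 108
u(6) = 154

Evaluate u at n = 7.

First differences: 30, 38, 46. Second differences: 8, 8.
Level-2 differences are constant, so u has degree 2.
Extending the table by one column gives the next first difference 54, so u(7) = 154 + 54 = 208.

208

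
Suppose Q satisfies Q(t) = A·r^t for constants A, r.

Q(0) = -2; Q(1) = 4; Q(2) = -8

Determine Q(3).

Consecutive ratio: 4/(-2) = -2, and -8/4 = -2, so r = -2.
Then A·(-2)^0 = -2 gives A = -2, and Q(t) = -2·(-2)^t.
Q(3) = -2·(-2)^3 = 16.

16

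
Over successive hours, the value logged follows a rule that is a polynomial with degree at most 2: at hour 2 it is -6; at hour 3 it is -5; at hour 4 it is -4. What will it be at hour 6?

-2

Write the value at k as f(k).
Write f(k) = ak² + bk + c; the 3 given values yield a linear system in the 3 coefficients.
Solving, the leading coefficient vanishes, and f(k) = k - 8.
Then f(6) = -2.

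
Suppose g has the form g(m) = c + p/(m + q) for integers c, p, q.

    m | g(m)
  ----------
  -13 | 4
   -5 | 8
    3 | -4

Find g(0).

-22

(g(m) − c)(m + q) = p for each data point; the three points give a linear system in c and q, then p follows.
Solving: c = 2, q = 1, p = -24, so g(m) = 2 − 24/(m + 1).
Then g(0) = 2 − 24/1 = -22.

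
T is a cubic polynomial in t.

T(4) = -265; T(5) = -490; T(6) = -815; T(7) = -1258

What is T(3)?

-122

Write T(t) = at³ + bt² + ct + d; the 4 given values yield a linear system in the 4 coefficients.
Solving, T(t) = -3t³ - 5t² + 3t - 5.
Then T(3) = -122.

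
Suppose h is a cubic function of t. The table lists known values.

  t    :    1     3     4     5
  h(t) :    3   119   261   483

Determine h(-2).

Write h(t) = at³ + bt² + ct + d; the 4 given values yield a linear system in the 4 coefficients.
Solving, h(t) = 3t³ + 4t² + 3t - 7.
Then h(-2) = -21.

-21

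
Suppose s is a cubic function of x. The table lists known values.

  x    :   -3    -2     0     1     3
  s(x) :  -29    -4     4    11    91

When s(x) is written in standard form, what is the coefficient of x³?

Write s(x) = ax³ + bx² + cx + d; the 5 given values yield a linear system in the 4 coefficients.
Solving, s(x) = 2x³ + 3x² + 2x + 4.
The coefficient of x³ is 2.

2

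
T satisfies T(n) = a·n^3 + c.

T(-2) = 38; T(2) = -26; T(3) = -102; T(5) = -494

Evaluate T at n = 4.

From T(-2) = 38 and T(2) = -26: -8a + c = 38 and 8a + c = -26.
Subtracting: 16a = -64, so a = -4; then c = 38 − (-4)·(-8) = 6.
So T(n) = -4n³ + 6, and T(4) = -250.

-250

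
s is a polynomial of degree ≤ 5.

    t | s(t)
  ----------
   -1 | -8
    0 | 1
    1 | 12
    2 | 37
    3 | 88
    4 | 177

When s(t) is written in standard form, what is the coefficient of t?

Write s(t) = at^5 + bt^4 + ct³ + dt² + et + p; the 6 given values yield a linear system in the 6 coefficients.
Solving, the top 2 coefficients vanish, and s(t) = 2t³ + t² + 8t + 1.
The coefficient of t is 8.

8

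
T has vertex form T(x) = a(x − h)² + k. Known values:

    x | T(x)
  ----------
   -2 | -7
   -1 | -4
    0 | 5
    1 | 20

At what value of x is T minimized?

First differences 3, 9, 15; second difference 6 = 2a, so a = 3.
Expanding, the x-coefficient is −2ah = -6h; matching it to the data gives h = -2, and then k = -7.
So T(x) = 3(x + 2)² − 7.
Hence h = -2.

-2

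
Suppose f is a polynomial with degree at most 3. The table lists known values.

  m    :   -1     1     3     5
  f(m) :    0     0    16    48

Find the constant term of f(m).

Write f(m) = am³ + bm² + cm + d; the 4 given values yield a linear system in the 4 coefficients.
Solving, the leading coefficient vanishes, and f(m) = 2m² - 2.
The constant term is f(0) = -2.

-2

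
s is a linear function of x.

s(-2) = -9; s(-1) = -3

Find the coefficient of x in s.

6

Write s(x) = ax + b; the 2 given values yield a linear system in the 2 coefficients.
Solving, s(x) = 6x + 3.
The coefficient of x is 6.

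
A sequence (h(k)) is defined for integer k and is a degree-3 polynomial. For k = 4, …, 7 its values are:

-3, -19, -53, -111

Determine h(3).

Write h(k) = ak³ + bk² + ck + d; the 4 given values yield a linear system in the 4 coefficients.
Solving, h(k) = -k³ + 6k² - 9k + 1.
Then h(3) = 1.

1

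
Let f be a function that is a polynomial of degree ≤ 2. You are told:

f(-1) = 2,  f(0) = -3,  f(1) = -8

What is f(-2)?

First differences: -5, -5.
Level-1 differences are constant, so f has degree 1.
Fitting a degree-1 polynomial gives f(n) = -5n - 3.
Then f(-2) = 7.

7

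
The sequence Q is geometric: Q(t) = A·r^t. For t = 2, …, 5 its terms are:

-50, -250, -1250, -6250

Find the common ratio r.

Consecutive ratio: -250/(-50) = 5, and -1250/(-250) = 5, so r = 5.
Then A·5^2 = -50 gives A = -2, and Q(t) = -2·5^t.

5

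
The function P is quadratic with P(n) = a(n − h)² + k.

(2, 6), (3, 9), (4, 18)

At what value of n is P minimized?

2

First differences 3, 9; second difference 6 = 2a, so a = 3.
Expanding, the n-coefficient is −2ah = -6h; matching it to the data gives h = 2, and then k = 6.
So P(n) = 3(n − 2)² + 6.
Hence h = 2.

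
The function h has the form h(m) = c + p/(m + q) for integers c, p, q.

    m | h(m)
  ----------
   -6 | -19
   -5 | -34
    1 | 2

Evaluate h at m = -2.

11

(h(m) − c)(m + q) = p for each data point; the three points give a linear system in c and q, then p follows.
Solving: c = -4, q = 4, p = 30, so h(m) = -4 + 30/(m + 4).
Then h(-2) = -4 + 30/2 = 11.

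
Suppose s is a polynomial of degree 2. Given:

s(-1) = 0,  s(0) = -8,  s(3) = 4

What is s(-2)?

Write s(x) = ax² + bx + c; the 3 given values yield a linear system in the 3 coefficients.
Solving, s(x) = 3x² - 5x - 8.
Then s(-2) = 14.

14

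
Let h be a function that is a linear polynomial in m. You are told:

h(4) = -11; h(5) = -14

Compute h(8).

Write h(m) = am + b; the 2 given values yield a linear system in the 2 coefficients.
Solving, h(m) = -3m + 1.
Then h(8) = -23.

-23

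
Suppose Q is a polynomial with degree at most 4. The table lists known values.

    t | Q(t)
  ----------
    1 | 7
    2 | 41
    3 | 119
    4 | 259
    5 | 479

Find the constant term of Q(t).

First differences: 34, 78, 140, 220. Second differences: 44, 62, 80. Third differences: 18, 18.
Level-3 differences are constant, so Q has degree 3.
Fitting a degree-3 polynomial gives Q(t) = 3t³ + 4t² + t - 1.
The constant term is Q(0) = -1.

-1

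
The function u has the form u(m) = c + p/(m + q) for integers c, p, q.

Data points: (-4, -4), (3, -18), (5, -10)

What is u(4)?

-12

(u(m) − c)(m + q) = p for each data point; the three points give a linear system in c and q, then p follows.
Solving: c = -6, q = -2, p = -12, so u(m) = -6 − 12/(m − 2).
Then u(4) = -6 − 12/2 = -12.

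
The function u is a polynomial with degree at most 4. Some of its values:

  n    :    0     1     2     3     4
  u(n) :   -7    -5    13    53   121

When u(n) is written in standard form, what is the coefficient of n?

-4

First differences: 2, 18, 40, 68. Second differences: 16, 22, 28. Third differences: 6, 6.
Level-3 differences are constant, so u has degree 3.
Fitting a degree-3 polynomial gives u(n) = n³ + 5n² - 4n - 7.
The coefficient of n is -4.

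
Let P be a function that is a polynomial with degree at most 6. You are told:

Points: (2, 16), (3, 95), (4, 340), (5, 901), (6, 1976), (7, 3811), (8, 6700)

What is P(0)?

First differences: 79, 245, 561, 1075, 1835, 2889. Second differences: 166, 316, 514, 760, 1054. Third differences: 150, 198, 246, 294. Fourth differences: 48, 48, 48.
Level-4 differences are constant, so P has degree 4.
Fitting a degree-4 polynomial gives P(t) = 2t^4 - 3t³ + 6t - 4.
Then P(0) = -4.

-4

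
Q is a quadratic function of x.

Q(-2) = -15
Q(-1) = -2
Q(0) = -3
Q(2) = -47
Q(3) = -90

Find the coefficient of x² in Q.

-7

Write Q(x) = ax² + bx + c; the 5 given values yield a linear system in the 3 coefficients.
Solving, Q(x) = -7x² - 8x - 3.
The coefficient of x² is -7.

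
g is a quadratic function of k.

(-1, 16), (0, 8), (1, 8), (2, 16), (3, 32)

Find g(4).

56

First differences: -8, 0, 8, 16. Second differences: 8, 8, 8.
Level-2 differences are constant, so g has degree 2.
Fitting a degree-2 polynomial gives g(k) = 4k² - 4k + 8.
Then g(4) = 56.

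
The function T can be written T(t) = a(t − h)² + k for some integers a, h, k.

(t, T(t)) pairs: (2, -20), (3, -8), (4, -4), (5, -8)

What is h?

First differences 12, 4, -4; second difference -8 = 2a, so a = -4.
Expanding, the t-coefficient is −2ah = 8h; matching it to the data gives h = 4, and then k = -4.
So T(t) = -4(t − 4)² − 4.
Hence h = 4.

4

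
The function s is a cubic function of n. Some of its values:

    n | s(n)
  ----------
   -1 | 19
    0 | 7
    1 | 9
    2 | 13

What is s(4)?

-21

Write s(n) = an³ + bn² + cn + d; the 4 given values yield a linear system in the 4 coefficients.
Solving, s(n) = -2n³ + 7n² - 3n + 7.
Then s(4) = -21.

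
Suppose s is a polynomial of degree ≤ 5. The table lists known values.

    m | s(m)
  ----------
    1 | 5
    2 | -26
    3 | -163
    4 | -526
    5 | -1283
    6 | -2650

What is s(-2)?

Write s(m) = am^5 + bm^4 + cm³ + dm² + em + p; the 6 given values yield a linear system in the 6 coefficients.
Solving, the leading coefficient vanishes, and s(m) = -2m^4 - 3m² + 8m + 2.
Then s(-2) = -58.

-58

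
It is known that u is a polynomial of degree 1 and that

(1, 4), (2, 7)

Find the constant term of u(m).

1

Write u(m) = am + b; the 2 given values yield a linear system in the 2 coefficients.
Solving, u(m) = 3m + 1.
The constant term is u(0) = 1.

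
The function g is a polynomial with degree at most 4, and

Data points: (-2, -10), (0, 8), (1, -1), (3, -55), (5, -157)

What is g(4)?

Write g(n) = an^4 + bn³ + cn² + dn + e; the 5 given values yield a linear system in the 5 coefficients.
Solving, the top 2 coefficients vanish, and g(n) = -6n² - 3n + 8.
Then g(4) = -100.

-100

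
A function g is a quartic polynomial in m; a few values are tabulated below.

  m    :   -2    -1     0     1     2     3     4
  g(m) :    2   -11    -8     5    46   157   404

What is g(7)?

First differences: -13, 3, 13, 41, 111, 247. Second differences: 16, 10, 28, 70, 136. Third differences: -6, 18, 42, 66. Fourth differences: 24, 24, 24.
Level-4 differences are constant, so g has degree 4.
Fitting a degree-4 polynomial gives g(m) = m^4 + m³ + 4m² + 7m - 8.
Then g(7) = 2981.

2981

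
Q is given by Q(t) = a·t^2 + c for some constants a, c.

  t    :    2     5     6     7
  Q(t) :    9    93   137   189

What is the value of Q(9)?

From Q(2) = 9 and Q(5) = 93: 4a + c = 9 and 25a + c = 93.
Subtracting: 21a = 84, so a = 4; then c = 9 − 4·4 = -7.
So Q(t) = 4t² − 7, and Q(9) = 317.

317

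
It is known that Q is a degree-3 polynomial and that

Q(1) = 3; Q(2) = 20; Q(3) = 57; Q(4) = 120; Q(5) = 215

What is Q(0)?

First differences: 17, 37, 63, 95. Second differences: 20, 26, 32. Third differences: 6, 6.
Level-3 differences are constant, so Q has degree 3.
Fitting a degree-3 polynomial gives Q(n) = n³ + 4n² - 2n.
The constant term is Q(0) = 0.

0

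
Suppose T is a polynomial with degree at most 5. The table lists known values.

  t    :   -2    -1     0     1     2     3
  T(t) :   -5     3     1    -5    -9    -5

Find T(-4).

-75

First differences: 8, -2, -6, -4, 4. Second differences: -10, -4, 2, 8. Third differences: 6, 6, 6.
Level-3 differences are constant, so T has degree 3.
Fitting a degree-3 polynomial gives T(t) = t³ - 2t² - 5t + 1.
Then T(-4) = -75.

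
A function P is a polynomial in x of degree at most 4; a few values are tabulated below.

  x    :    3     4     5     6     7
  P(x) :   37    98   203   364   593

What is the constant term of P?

-2

Write P(x) = ax^4 + bx³ + cx² + dx + e; the 5 given values yield a linear system in the 5 coefficients.
Solving, the leading coefficient vanishes, and P(x) = 2x³ - 2x² + x - 2.
The constant term is P(0) = -2.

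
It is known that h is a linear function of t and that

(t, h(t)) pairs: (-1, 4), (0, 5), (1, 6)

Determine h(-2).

First differences: 1, 1.
Level-1 differences are constant, so h has degree 1.
Fitting a degree-1 polynomial gives h(t) = t + 5.
Then h(-2) = 3.

3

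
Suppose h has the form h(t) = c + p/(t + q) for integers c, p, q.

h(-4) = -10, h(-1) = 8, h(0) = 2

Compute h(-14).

-5

(h(t) − c)(t + q) = p for each data point; the three points give a linear system in c and q, then p follows.
Solving: c = -4, q = 2, p = 12, so h(t) = -4 + 12/(t + 2).
Then h(-14) = -4 + 12/(-12) = -5.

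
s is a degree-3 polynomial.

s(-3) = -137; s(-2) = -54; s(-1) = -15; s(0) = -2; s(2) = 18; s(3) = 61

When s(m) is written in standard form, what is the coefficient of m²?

Write s(m) = am³ + bm² + cm + d; the 6 given values yield a linear system in the 4 coefficients.
Solving, s(m) = 3m³ - 4m² + 6m - 2.
The coefficient of m² is -4.

-4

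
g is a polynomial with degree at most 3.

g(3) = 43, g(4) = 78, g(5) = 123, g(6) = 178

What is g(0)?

-2

First differences: 35, 45, 55. Second differences: 10, 10.
Level-2 differences are constant, so g has degree 2.
Fitting a degree-2 polynomial gives g(x) = 5x² - 2.
The constant term is g(0) = -2.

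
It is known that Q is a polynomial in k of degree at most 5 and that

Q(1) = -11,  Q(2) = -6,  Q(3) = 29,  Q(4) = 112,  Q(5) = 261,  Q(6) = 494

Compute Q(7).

First differences: 5, 35, 83, 149, 233. Second differences: 30, 48, 66, 84. Third differences: 18, 18, 18.
Level-3 differences are constant, so Q has degree 3.
Extending the table by one column gives the next first difference 335, so Q(7) = 494 + 335 = 829.

829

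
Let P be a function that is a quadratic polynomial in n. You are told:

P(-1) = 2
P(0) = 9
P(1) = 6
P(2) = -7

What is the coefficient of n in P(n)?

2

First differences: 7, -3, -13. Second differences: -10, -10.
Level-2 differences are constant, so P has degree 2.
Fitting a degree-2 polynomial gives P(n) = -5n² + 2n + 9.
The coefficient of n is 2.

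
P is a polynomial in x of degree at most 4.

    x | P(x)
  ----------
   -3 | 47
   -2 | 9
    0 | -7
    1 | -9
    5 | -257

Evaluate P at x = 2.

Write P(x) = ax^4 + bx³ + cx² + dx + e; the 5 given values yield a linear system in the 5 coefficients.
Solving, the leading coefficient vanishes, and P(x) = -2x³ - 7.
Then P(2) = -23.

-23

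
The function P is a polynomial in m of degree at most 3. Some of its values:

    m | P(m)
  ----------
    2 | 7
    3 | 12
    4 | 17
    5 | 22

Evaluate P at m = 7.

32

First differences: 5, 5, 5.
Level-1 differences are constant, so P has degree 1.
Fitting a degree-1 polynomial gives P(m) = 5m - 3.
Then P(7) = 32.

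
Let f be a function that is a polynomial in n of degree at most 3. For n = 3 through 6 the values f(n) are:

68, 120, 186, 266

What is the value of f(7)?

360

First differences: 52, 66, 80. Second differences: 14, 14.
Level-2 differences are constant, so f has degree 2.
Extending the table by one column gives the next first difference 94, so f(7) = 266 + 94 = 360.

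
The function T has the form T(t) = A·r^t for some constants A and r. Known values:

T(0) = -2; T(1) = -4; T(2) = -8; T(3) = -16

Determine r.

2

Consecutive ratio: -4/(-2) = 2, and -8/(-4) = 2, so r = 2.
Then A·2^0 = -2 gives A = -2, and T(t) = -2·2^t.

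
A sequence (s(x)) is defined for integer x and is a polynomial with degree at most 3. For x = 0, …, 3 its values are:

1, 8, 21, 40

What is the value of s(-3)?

16

First differences: 7, 13, 19. Second differences: 6, 6.
Level-2 differences are constant, so s has degree 2.
Fitting a degree-2 polynomial gives s(x) = 3x² + 4x + 1.
Then s(-3) = 16.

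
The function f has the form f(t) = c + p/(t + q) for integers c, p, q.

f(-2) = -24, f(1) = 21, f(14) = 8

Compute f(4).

(f(t) − c)(t + q) = p for each data point; the three points give a linear system in c and q, then p follows.
Solving: c = 6, q = 1, p = 30, so f(t) = 6 + 30/(t + 1).
Then f(4) = 6 + 30/5 = 12.

12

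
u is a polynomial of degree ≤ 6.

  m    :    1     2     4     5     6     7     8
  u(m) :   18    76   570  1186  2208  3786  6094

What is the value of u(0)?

6

Write u(m) = am^6 + bm^5 + cm^4 + dm³ + em² + pm + q; the 7 given values yield a linear system in the 7 coefficients.
Solving, the top 2 coefficients vanish, and u(m) = m^4 + 3m³ + 7m² + m + 6.
Then u(0) = 6.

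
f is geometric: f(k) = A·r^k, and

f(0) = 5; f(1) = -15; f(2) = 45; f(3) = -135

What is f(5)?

Consecutive ratio: -15/5 = -3, and 45/(-15) = -3, so r = -3.
Then A·(-3)^0 = 5 gives A = 5, and f(k) = 5·(-3)^k.
f(5) = 5·(-3)^5 = -1215.

-1215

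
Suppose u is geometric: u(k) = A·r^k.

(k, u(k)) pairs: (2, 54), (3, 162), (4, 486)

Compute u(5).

1458

Consecutive ratio: 162/54 = 3, and 486/162 = 3, so r = 3.
Then A·3^2 = 54 gives A = 6, and u(k) = 6·3^k.
u(5) = 6·3^5 = 1458.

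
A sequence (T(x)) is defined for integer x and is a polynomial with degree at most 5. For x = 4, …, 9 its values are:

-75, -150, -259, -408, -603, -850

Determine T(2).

First differences: -75, -109, -149, -195, -247. Second differences: -34, -40, -46, -52. Third differences: -6, -6, -6.
Level-3 differences are constant, so T has degree 3.
Fitting a degree-3 polynomial gives T(x) = -x³ - 2x² + 4x + 5.
Then T(2) = -3.

-3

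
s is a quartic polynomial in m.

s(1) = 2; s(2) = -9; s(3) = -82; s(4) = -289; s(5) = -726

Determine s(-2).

23

Write s(m) = am^4 + bm³ + cm² + dm + e; the 5 given values yield a linear system in the 5 coefficients.
Solving, s(m) = -m^4 - 2m³ + 6m² - 1.
Then s(-2) = 23.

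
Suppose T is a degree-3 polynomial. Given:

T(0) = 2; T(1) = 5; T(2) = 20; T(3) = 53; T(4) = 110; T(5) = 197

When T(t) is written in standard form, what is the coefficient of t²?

3

First differences: 3, 15, 33, 57, 87. Second differences: 12, 18, 24, 30. Third differences: 6, 6, 6.
Level-3 differences are constant, so T has degree 3.
Fitting a degree-3 polynomial gives T(t) = t³ + 3t² - t + 2.
The coefficient of t² is 3.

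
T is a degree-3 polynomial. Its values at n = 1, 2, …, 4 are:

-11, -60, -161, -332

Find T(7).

-1445

Write T(n) = an³ + bn² + cn + d; the 4 given values yield a linear system in the 4 coefficients.
Solving, T(n) = -3n³ - 8n² - 4n + 4.
Then T(7) = -1445.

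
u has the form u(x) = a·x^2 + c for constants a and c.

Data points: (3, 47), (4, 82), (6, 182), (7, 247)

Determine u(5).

From u(3) = 47 and u(4) = 82: 9a + c = 47 and 16a + c = 82.
Subtracting: 7a = 35, so a = 5; then c = 47 − 5·9 = 2.
So u(x) = 5x² + 2, and u(5) = 127.

127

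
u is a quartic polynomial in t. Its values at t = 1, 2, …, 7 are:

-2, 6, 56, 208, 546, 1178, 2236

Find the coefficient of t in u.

First differences: 8, 50, 152, 338, 632, 1058. Second differences: 42, 102, 186, 294, 426. Third differences: 60, 84, 108, 132. Fourth differences: 24, 24, 24.
Level-4 differences are constant, so u has degree 4.
Fitting a degree-4 polynomial gives u(t) = t^4 - 4t² + 5t - 4.
The coefficient of t is 5.

5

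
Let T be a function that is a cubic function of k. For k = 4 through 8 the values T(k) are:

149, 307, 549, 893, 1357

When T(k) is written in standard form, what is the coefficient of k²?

First differences: 158, 242, 344, 464. Second differences: 84, 102, 120. Third differences: 18, 18.
Level-3 differences are constant, so T has degree 3.
Fitting a degree-3 polynomial gives T(k) = 3k³ - 3k² + 2k - 3.
The coefficient of k² is -3.

-3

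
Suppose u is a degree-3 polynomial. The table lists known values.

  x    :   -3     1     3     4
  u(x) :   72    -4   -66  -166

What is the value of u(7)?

-958

Write u(x) = ax³ + bx² + cx + d; the 4 given values yield a linear system in the 4 coefficients.
Solving, u(x) = -3x³ + x² + 4x - 6.
Then u(7) = -958.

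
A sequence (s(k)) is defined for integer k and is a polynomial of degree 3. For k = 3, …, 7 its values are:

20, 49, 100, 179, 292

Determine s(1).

4

First differences: 29, 51, 79, 113. Second differences: 22, 28, 34. Third differences: 6, 6.
Level-3 differences are constant, so s has degree 3.
Fitting a degree-3 polynomial gives s(k) = k³ - k² - k + 5.
Then s(1) = 4.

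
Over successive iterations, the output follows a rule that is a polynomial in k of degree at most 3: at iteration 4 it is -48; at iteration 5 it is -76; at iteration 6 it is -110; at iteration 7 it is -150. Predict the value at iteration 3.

-26

Write the value at k as T(k).
First differences: -28, -34, -40. Second differences: -6, -6.
Level-2 differences are constant, so T has degree 2.
Fitting a degree-2 polynomial gives T(k) = -3k² - k + 4.
Then T(3) = -26.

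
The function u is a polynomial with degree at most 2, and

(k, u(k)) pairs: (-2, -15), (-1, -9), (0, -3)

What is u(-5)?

-33

First differences: 6, 6.
Level-1 differences are constant, so u has degree 1.
Fitting a degree-1 polynomial gives u(k) = 6k - 3.
Then u(-5) = -33.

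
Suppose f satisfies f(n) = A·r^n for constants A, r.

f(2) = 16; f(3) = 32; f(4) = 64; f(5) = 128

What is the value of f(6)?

256

Consecutive ratio: 32/16 = 2, and 64/32 = 2, so r = 2.
Then A·2^2 = 16 gives A = 4, and f(n) = 4·2^n.
f(6) = 4·2^6 = 256.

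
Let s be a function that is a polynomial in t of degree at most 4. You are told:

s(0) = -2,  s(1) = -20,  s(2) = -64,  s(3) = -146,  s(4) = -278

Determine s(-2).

First differences: -18, -44, -82, -132. Second differences: -26, -38, -50. Third differences: -12, -12.
Level-3 differences are constant, so s has degree 3.
Fitting a degree-3 polynomial gives s(t) = -2t³ - 7t² - 9t - 2.
Then s(-2) = 4.

4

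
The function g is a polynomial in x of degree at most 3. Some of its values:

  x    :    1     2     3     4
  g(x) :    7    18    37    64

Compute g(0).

4

First differences: 11, 19, 27. Second differences: 8, 8.
Level-2 differences are constant, so g has degree 2.
Fitting a degree-2 polynomial gives g(x) = 4x² - x + 4.
Then g(0) = 4.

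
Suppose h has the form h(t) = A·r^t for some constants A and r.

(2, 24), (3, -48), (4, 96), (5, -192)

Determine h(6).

Consecutive ratio: -48/24 = -2, and 96/(-48) = -2, so r = -2.
Then A·(-2)^2 = 24 gives A = 6, and h(t) = 6·(-2)^t.
h(6) = 6·(-2)^6 = 384.

384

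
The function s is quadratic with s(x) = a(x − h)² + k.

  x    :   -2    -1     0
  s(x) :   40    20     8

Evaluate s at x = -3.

First differences -20, -12; second difference 8 = 2a, so a = 4.
Expanding, the x-coefficient is −2ah = -8h; matching it to the data gives h = 1, and then k = 4.
So s(x) = 4(x − 1)² + 4.
s(-3) = 4·(-4)² + 4 = 68.

68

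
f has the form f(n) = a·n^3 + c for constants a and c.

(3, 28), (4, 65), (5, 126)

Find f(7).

From f(3) = 28 and f(4) = 65: 27a + c = 28 and 64a + c = 65.
Subtracting: 37a = 37, so a = 1; then c = 28 − 1·27 = 1.
So f(n) = 1n³ + 1, and f(7) = 344.

344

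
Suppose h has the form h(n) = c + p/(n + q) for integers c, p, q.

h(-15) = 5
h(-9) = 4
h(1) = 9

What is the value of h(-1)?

12

(h(n) − c)(n + q) = p for each data point; the three points give a linear system in c and q, then p follows.
Solving: c = 6, q = 3, p = 12, so h(n) = 6 + 12/(n + 3).
Then h(-1) = 6 + 12/2 = 12.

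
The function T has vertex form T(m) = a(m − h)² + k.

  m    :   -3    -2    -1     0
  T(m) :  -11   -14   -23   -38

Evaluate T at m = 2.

-86

First differences -3, -9, -15; second difference -6 = 2a, so a = -3.
Expanding, the m-coefficient is −2ah = 6h; matching it to the data gives h = -3, and then k = -11.
So T(m) = -3(m + 3)² − 11.
T(2) = -3·5² − 11 = -86.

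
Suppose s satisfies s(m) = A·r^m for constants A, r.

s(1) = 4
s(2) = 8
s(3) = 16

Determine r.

Consecutive ratio: 8/4 = 2, and 16/8 = 2, so r = 2.
Then A·2^1 = 4 gives A = 2, and s(m) = 2·2^m.

2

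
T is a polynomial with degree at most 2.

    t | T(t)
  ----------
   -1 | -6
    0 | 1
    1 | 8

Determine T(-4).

-27

First differences: 7, 7.
Level-1 differences are constant, so T has degree 1.
Fitting a degree-1 polynomial gives T(t) = 7t + 1.
Then T(-4) = -27.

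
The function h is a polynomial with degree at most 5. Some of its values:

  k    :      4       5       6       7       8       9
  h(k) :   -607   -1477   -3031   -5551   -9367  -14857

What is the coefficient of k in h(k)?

Write h(k) = ak^5 + bk^4 + ck³ + dk² + ek + p; the 6 given values yield a linear system in the 6 coefficients.
Solving, the leading coefficient vanishes, and h(k) = -2k^4 - 3k³ + 5k² + 6k - 7.
The coefficient of k is 6.

6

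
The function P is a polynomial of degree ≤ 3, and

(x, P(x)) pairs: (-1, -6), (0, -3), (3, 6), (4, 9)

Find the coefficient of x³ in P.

0

Write P(x) = ax³ + bx² + cx + d; the 4 given values yield a linear system in the 4 coefficients.
Solving, the top 2 coefficients vanish, and P(x) = 3x - 3.
The coefficient of x³ is 0.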